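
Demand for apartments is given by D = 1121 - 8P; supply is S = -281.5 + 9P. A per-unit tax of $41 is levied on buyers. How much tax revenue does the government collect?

Tax revenue = 200285/17

Pre-tax equilibrium: P* = 82.5, Q* = 461.
Tax on buyers shifts demand to D = 1121 − 8(P + 41) = 793 - 8P.
793 - 8P = -281.5 + 9P gives seller price Ps = 2149/34; buyers pay Pb = 2149/34 + 41 = 3543/34.
New quantity: Q = 1121 − 8(3543/34) = 4885/17.
Revenue = 41 × 4885/17 = 200285/17.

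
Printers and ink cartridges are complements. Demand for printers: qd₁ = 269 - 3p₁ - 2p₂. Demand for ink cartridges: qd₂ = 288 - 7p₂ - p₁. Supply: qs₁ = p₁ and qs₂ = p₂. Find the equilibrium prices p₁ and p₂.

p₁ = 788/15, p₂ = 883/30

Market 1: 269 - 3p₁ - 2p₂ = p₁ → 4p₁ + 2p₂ = 269.
Market 2: 8p₂ + p₁ = 288.
Eliminating p₂: 8×(1) − 2×(2) gives 30p₁ = 1576, so p₁ = 788/15.
Back-substitute into (2): p₂ = (288 − 1×788/15) / 8 = 883/30.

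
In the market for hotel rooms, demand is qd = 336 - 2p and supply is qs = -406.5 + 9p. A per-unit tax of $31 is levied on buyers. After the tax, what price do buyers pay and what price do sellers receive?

Pre-tax equilibrium: p* = 67.5, q* = 201.
Tax on buyers shifts demand to qd = 336 − 2(p + 31) = 274 - 2p.
274 - 2p = -406.5 + 9p gives seller price ps = 1361/22; buyers pay pb = 1361/22 + 31 = 2043/22.
New quantity: q = 336 − 2(2043/22) = 1653/11.

Buyers pay 2043/22, sellers receive 1361/22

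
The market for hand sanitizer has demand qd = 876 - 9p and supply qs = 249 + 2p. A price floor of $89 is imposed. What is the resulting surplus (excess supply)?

Surplus = 352

Equilibrium price would be p* = 57, so the floor at 89 binds.
At p = 89: qd = 75, qs = 427.
Surplus = 427 − 75 = 352.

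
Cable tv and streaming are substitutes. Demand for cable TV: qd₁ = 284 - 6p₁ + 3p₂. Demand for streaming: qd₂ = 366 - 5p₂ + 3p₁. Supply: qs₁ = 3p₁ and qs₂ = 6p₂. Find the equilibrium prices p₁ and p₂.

p₁ = 2111/45, p₂ = 691/15

Market 1: 284 - 6p₁ + 3p₂ = 3p₁ → 9p₁ - 3p₂ = 284.
Market 2: 11p₂ - 3p₁ = 366.
Eliminating p₂: 11×(1) + 3×(2) gives 90p₁ = 4222, so p₁ = 2111/45.
Back-substitute into (2): p₂ = (366 + 3×2111/45) / 11 = 691/15.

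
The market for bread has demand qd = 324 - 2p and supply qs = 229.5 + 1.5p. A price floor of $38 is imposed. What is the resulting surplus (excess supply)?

Equilibrium price would be p* = 27, so the floor at 38 binds.
At p = 38: qd = 248, qs = 286.5.
Surplus = 286.5 − 248 = 38.5.

Surplus = 38.5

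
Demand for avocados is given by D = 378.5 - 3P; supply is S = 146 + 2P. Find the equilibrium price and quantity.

P* = 46.5, Q* = 239

Set D = S: 378.5 - 3P = 146 + 2P.
232.5 = 5P, so P* = 46.5.
Q* = 378.5 − 3(46.5) = 239.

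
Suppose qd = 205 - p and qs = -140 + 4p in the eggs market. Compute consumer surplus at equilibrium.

Consumer surplus = 9248

Equilibrium: 205 - p = -140 + 4p gives p* = 69, q* = 136.
Demand choke price (qd = 0): p = 205.
CS = ½(205 − 69)(136) = 9248.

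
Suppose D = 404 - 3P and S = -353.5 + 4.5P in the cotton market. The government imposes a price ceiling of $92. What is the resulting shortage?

Equilibrium price would be P* = 101, so the ceiling at 92 binds.
At P = 92: D = 404 − 3(92) = 128, S = -353.5 + 4.5(92) = 60.5.
Shortage = 128 − 60.5 = 67.5.

Shortage = 67.5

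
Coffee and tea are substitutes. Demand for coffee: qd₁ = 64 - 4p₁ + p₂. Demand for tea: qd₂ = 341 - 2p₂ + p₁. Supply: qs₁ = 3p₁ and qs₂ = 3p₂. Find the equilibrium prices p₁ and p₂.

Market 1: 64 - 4p₁ + p₂ = 3p₁ → 7p₁ - p₂ = 64.
Market 2: 5p₂ - p₁ = 341.
Eliminating p₂: 5×(1) + 1×(2) gives 34p₁ = 661, so p₁ = 661/34.
Back-substitute into (2): p₂ = (341 + 1×661/34) / 5 = 2451/34.

p₁ = 661/34, p₂ = 2451/34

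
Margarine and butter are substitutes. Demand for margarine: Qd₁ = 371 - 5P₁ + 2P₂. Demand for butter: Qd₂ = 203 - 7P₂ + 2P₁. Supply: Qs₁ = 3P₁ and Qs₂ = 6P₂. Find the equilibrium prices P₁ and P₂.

Market 1: 371 - 5P₁ + 2P₂ = 3P₁ → 8P₁ - 2P₂ = 371.
Market 2: 13P₂ - 2P₁ = 203.
Eliminating P₂: 13×(1) + 2×(2) gives 100P₁ = 5229, so P₁ = 52.29.
Back-substitute into (2): P₂ = (203 + 2×52.29) / 13 = 23.66.

P₁ = 52.29, P₂ = 23.66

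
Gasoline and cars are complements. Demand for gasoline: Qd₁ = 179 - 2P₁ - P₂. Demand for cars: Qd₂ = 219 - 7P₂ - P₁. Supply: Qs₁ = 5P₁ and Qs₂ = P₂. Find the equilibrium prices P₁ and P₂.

Market 1: 179 - 2P₁ - P₂ = 5P₁ → 7P₁ + P₂ = 179.
Market 2: 8P₂ + P₁ = 219.
Eliminating P₂: 8×(1) − 1×(2) gives 55P₁ = 1213, so P₁ = 1213/55.
Back-substitute into (2): P₂ = (219 − 1×1213/55) / 8 = 1354/55.

P₁ = 1213/55, P₂ = 1354/55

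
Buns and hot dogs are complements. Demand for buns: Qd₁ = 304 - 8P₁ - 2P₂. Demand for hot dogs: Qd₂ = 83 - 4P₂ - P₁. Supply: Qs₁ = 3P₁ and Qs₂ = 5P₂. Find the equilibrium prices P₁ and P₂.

Market 1: 304 - 8P₁ - 2P₂ = 3P₁ → 11P₁ + 2P₂ = 304.
Market 2: 9P₂ + P₁ = 83.
Eliminating P₂: 9×(1) − 2×(2) gives 97P₁ = 2570, so P₁ = 2570/97.
Back-substitute into (2): P₂ = (83 − 1×2570/97) / 9 = 609/97.

P₁ = 2570/97, P₂ = 609/97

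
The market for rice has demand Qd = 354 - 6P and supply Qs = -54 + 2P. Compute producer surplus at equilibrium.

Producer surplus = 576

Equilibrium: 354 - 6P = -54 + 2P gives P* = 51, Q* = 48.
Supply starts at P = 27 (where Qs = 0).
PS = ½(51 − 27)(48) = 576.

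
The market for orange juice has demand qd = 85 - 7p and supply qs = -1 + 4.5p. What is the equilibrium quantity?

Set qd = qs: 85 - 7p = -1 + 4.5p.
86 = 11.5p, so p* = 172/23.
q* = 85 − 7(172/23) = 751/23.

q* = 751/23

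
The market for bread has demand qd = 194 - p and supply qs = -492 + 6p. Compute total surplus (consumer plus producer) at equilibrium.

Total surplus = 5376

Equilibrium: 194 - p = -492 + 6p gives p* = 98, q* = 96.
Demand choke price: p = 194; supply starts at p = 82.
CS = ½(194 − 98)(96) = 4608; PS = ½(98 − 82)(96) = 768.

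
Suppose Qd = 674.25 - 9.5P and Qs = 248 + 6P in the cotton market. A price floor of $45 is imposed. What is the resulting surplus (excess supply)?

Surplus = 271.25

Equilibrium price would be P* = 27.5, so the floor at 45 binds.
At P = 45: Qd = 246.75, Qs = 518.
Surplus = 518 − 246.75 = 271.25.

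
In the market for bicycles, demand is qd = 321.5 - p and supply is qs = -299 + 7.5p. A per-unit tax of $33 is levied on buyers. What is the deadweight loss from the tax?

Pre-tax equilibrium: p* = 73, q* = 248.5.
Tax on buyers shifts demand to qd = 321.5 − 1(p + 33) = 288.5 - p.
288.5 - p = -299 + 7.5p gives seller price ps = 1175/17; buyers pay pb = 1175/17 + 33 = 1736/17.
New quantity: q = 321.5 − 1(1736/17) = 7459/34.
DWL = ½ × 33 × (248.5 − 7459/34) = 16335/34.

Deadweight loss = 16335/34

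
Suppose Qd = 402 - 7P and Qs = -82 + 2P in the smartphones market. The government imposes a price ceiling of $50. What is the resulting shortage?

Equilibrium price would be P* = 484/9, so the ceiling at 50 binds.
At P = 50: Qd = 402 − 7(50) = 52, Qs = -82 + 2(50) = 18.
Shortage = 52 − 18 = 34.

Shortage = 34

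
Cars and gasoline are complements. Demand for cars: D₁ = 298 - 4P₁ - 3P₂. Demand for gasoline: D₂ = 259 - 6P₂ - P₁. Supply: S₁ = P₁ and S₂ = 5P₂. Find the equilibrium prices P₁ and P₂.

Market 1: 298 - 4P₁ - 3P₂ = P₁ → 5P₁ + 3P₂ = 298.
Market 2: 11P₂ + P₁ = 259.
Eliminating P₂: 11×(1) − 3×(2) gives 52P₁ = 2501, so P₁ = 2501/52.
Back-substitute into (2): P₂ = (259 − 1×2501/52) / 11 = 997/52.

P₁ = 2501/52, P₂ = 997/52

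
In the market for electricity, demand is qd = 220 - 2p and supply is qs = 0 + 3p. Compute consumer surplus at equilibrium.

Consumer surplus = 4356

Equilibrium: 220 - 2p = 0 + 3p gives p* = 44, q* = 132.
Demand choke price (qd = 0): p = 110.
CS = ½(110 − 44)(132) = 4356.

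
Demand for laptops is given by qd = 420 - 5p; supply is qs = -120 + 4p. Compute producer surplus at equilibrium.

Producer surplus = 1800

Equilibrium: 420 - 5p = -120 + 4p gives p* = 60, q* = 120.
Supply starts at p = 30 (where qs = 0).
PS = ½(60 − 30)(120) = 1800.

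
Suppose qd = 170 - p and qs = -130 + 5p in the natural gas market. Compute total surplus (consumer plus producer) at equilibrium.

Total surplus = 8640

Equilibrium: 170 - p = -130 + 5p gives p* = 50, q* = 120.
Demand choke price: p = 170; supply starts at p = 26.
CS = ½(170 − 50)(120) = 7200; PS = ½(50 − 26)(120) = 1440.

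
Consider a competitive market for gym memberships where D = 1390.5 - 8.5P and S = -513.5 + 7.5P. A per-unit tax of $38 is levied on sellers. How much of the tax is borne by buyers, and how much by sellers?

Buyers bear $17.8125, sellers bear $20.1875

Pre-tax equilibrium: P* = 119, Q* = 379.
Tax on sellers shifts supply to S = -513.5 + 7.5(P − 38) = -798.5 + 7.5P.
1390.5 - 8.5P = -798.5 + 7.5P gives buyer price Pb = 136.8125; sellers receive Ps = 136.8125 − 38 = 98.8125.
New quantity: Q = 1390.5 − 8.5(136.8125) = 227.59375.
Buyer burden = 136.8125 − 119 = 17.8125; seller burden = 119 − 98.8125 = 20.1875.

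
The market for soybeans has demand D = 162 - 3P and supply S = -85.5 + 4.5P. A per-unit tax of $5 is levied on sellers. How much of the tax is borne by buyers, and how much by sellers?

Buyers bear $3, sellers bear $2

Pre-tax equilibrium: P* = 33, Q* = 63.
Tax on sellers shifts supply to S = -85.5 + 4.5(P − 5) = -108 + 4.5P.
162 - 3P = -108 + 4.5P gives buyer price Pb = 36; sellers receive Ps = 36 − 5 = 31.
New quantity: Q = 162 − 3(36) = 54.
Buyer burden = 36 − 33 = 3; seller burden = 33 − 31 = 2.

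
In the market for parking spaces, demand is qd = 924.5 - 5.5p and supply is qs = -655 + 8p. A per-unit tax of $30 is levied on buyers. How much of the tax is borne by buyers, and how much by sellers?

Pre-tax equilibrium: p* = 117, q* = 281.
Tax on buyers shifts demand to qd = 924.5 − 5.5(p + 30) = 759.5 - 5.5p.
759.5 - 5.5p = -655 + 8p gives seller price ps = 943/9; buyers pay pb = 943/9 + 30 = 1213/9.
New quantity: q = 924.5 − 5.5(1213/9) = 1649/9.
Buyer burden = 1213/9 − 117 = 160/9; seller burden = 117 − 943/9 = 110/9.

Buyers bear 160/9, sellers bear 110/9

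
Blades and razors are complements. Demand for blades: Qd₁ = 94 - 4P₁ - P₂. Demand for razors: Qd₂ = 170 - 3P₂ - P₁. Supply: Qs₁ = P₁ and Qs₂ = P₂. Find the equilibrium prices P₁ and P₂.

Market 1: 94 - 4P₁ - P₂ = P₁ → 5P₁ + P₂ = 94.
Market 2: 4P₂ + P₁ = 170.
Eliminating P₂: 4×(1) − 1×(2) gives 19P₁ = 206, so P₁ = 206/19.
Back-substitute into (2): P₂ = (170 − 1×206/19) / 4 = 756/19.

P₁ = 206/19, P₂ = 756/19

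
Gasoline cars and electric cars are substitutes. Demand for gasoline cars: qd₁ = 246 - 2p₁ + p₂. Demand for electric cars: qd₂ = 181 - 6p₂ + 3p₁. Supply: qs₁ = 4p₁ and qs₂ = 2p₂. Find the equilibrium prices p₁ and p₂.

Market 1: 246 - 2p₁ + p₂ = 4p₁ → 6p₁ - p₂ = 246.
Market 2: 8p₂ - 3p₁ = 181.
Eliminating p₂: 8×(1) + 1×(2) gives 45p₁ = 2149, so p₁ = 2149/45.
Back-substitute into (2): p₂ = (181 + 3×2149/45) / 8 = 608/15.

p₁ = 2149/45, p₂ = 608/15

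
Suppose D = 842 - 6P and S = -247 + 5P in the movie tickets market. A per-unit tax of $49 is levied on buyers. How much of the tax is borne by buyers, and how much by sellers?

Pre-tax equilibrium: P* = 99, Q* = 248.
Tax on buyers shifts demand to D = 842 − 6(P + 49) = 548 - 6P.
548 - 6P = -247 + 5P gives seller price Ps = 795/11; buyers pay Pb = 795/11 + 49 = 1334/11.
New quantity: Q = 842 − 6(1334/11) = 1258/11.
Buyer burden = 1334/11 − 99 = 245/11; seller burden = 99 − 795/11 = 294/11.

Buyers bear 245/11, sellers bear 294/11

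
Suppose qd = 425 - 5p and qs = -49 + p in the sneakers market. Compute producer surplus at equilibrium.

Producer surplus = 450

Equilibrium: 425 - 5p = -49 + p gives p* = 79, q* = 30.
Supply starts at p = 49 (where qs = 0).
PS = ½(79 − 49)(30) = 450.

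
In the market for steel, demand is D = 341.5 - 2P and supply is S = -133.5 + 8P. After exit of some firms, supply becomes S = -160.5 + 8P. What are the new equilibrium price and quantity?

Original equilibrium: P* = 47.5, Q* = 246.5.
New equilibrium: 341.5 - 2P = -160.5 + 8P, so 502 = 10P and P' = 50.2; Q' = 341.5 − 2(50.2) = 241.1.

P' = 50.2, Q' = 241.1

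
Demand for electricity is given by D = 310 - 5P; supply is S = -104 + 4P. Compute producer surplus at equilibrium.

Equilibrium: 310 - 5P = -104 + 4P gives P* = 46, Q* = 80.
Supply starts at P = 26 (where S = 0).
PS = ½(46 − 26)(80) = 800.

Producer surplus = 800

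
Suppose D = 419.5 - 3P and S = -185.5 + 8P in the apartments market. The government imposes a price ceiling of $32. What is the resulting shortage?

Equilibrium price would be P* = 55, so the ceiling at 32 binds.
At P = 32: D = 419.5 − 3(32) = 323.5, S = -185.5 + 8(32) = 70.5.
Shortage = 323.5 − 70.5 = 253.

Shortage = 253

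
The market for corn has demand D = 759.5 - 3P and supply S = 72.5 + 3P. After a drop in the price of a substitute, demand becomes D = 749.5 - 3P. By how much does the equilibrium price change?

Original equilibrium: P* = 114.5, Q* = 416.
New equilibrium: 749.5 - 3P = 72.5 + 3P, so 677 = 6P and P' = 677/6; Q' = 749.5 − 3(677/6) = 411.
Change in price: 677/6 − 114.5 = -5/3.

ΔP = -5/3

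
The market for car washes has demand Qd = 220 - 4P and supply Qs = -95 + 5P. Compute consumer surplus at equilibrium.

Equilibrium: 220 - 4P = -95 + 5P gives P* = 35, Q* = 80.
Demand choke price (Qd = 0): P = 55.
CS = ½(55 − 35)(80) = 800.

Consumer surplus = 800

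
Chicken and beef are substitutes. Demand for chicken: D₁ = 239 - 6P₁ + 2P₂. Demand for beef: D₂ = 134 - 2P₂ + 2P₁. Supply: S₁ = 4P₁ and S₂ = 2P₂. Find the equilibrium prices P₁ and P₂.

P₁ = 34, P₂ = 50.5

Market 1: 239 - 6P₁ + 2P₂ = 4P₁ → 10P₁ - 2P₂ = 239.
Market 2: 4P₂ - 2P₁ = 134.
Eliminating P₂: 4×(1) + 2×(2) gives 36P₁ = 1224, so P₁ = 34.
Back-substitute into (2): P₂ = (134 + 2×34) / 4 = 50.5.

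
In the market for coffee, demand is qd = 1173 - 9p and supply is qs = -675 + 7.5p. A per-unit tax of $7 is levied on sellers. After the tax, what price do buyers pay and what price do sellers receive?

Pre-tax equilibrium: p* = 112, q* = 165.
Tax on sellers shifts supply to qs = -675 + 7.5(p − 7) = -727.5 + 7.5p.
1173 - 9p = -727.5 + 7.5p gives buyer price pb = 1267/11; sellers receive ps = 1267/11 − 7 = 1190/11.
New quantity: q = 1173 − 9(1267/11) = 1500/11.

Buyers pay 1267/11, sellers receive 1190/11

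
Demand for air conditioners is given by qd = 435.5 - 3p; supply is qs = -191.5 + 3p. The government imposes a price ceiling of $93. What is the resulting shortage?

Shortage = 69

Equilibrium price would be p* = 104.5, so the ceiling at 93 binds.
At p = 93: qd = 435.5 − 3(93) = 156.5, qs = -191.5 + 3(93) = 87.5.
Shortage = 156.5 − 87.5 = 69.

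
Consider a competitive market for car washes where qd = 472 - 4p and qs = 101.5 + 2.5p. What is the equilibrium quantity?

Set qd = qs: 472 - 4p = 101.5 + 2.5p.
370.5 = 6.5p, so p* = 57.
q* = 472 − 4(57) = 244.

q* = 244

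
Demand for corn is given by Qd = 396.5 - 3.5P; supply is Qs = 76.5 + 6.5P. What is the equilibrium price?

Set Qd = Qs: 396.5 - 3.5P = 76.5 + 6.5P.
320 = 10P, so P* = 32.
Q* = 396.5 − 3.5(32) = 284.5.

P* = 32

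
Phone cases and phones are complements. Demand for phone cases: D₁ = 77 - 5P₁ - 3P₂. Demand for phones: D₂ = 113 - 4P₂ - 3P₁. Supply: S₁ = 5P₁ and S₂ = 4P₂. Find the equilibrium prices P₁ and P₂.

Market 1: 77 - 5P₁ - 3P₂ = 5P₁ → 10P₁ + 3P₂ = 77.
Market 2: 8P₂ + 3P₁ = 113.
Eliminating P₂: 8×(1) − 3×(2) gives 71P₁ = 277, so P₁ = 277/71.
Back-substitute into (2): P₂ = (113 − 3×277/71) / 8 = 899/71.

P₁ = 277/71, P₂ = 899/71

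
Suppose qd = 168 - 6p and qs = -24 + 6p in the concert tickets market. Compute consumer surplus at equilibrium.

Equilibrium: 168 - 6p = -24 + 6p gives p* = 16, q* = 72.
Demand choke price (qd = 0): p = 28.
CS = ½(28 − 16)(72) = 432.

Consumer surplus = 432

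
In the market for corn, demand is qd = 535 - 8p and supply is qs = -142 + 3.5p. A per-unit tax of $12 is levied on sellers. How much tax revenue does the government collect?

Pre-tax equilibrium: p* = 1354/23, q* = 1473/23.
Tax on sellers shifts supply to qs = -142 + 3.5(p − 12) = -184 + 3.5p.
535 - 8p = -184 + 3.5p gives buyer price pb = 1438/23; sellers receive ps = 1438/23 − 12 = 1162/23.
New quantity: q = 535 − 8(1438/23) = 801/23.
Revenue = 12 × 801/23 = 9612/23.

Tax revenue = 9612/23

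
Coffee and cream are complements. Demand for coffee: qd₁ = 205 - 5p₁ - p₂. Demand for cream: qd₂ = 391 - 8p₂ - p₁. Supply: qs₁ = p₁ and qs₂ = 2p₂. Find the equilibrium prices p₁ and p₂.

Market 1: 205 - 5p₁ - p₂ = p₁ → 6p₁ + p₂ = 205.
Market 2: 10p₂ + p₁ = 391.
Eliminating p₂: 10×(1) − 1×(2) gives 59p₁ = 1659, so p₁ = 1659/59.
Back-substitute into (2): p₂ = (391 − 1×1659/59) / 10 = 2141/59.

p₁ = 1659/59, p₂ = 2141/59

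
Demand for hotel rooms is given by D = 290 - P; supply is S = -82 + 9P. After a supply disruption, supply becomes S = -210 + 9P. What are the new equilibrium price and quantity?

Original equilibrium: P* = 37.2, Q* = 252.8.
New equilibrium: 290 - P = -210 + 9P, so 500 = 10P and P' = 50; Q' = 290 − 1(50) = 240.

P' = 50, Q' = 240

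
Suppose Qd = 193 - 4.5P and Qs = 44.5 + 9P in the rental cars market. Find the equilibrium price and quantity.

P* = 11, Q* = 143.5

Set Qd = Qs: 193 - 4.5P = 44.5 + 9P.
148.5 = 13.5P, so P* = 11.
Q* = 193 − 4.5(11) = 143.5.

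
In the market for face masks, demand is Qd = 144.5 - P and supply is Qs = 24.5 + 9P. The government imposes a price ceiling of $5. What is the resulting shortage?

Shortage = 70

Equilibrium price would be P* = 12, so the ceiling at 5 binds.
At P = 5: Qd = 144.5 − 1(5) = 139.5, Qs = 24.5 + 9(5) = 69.5.
Shortage = 139.5 − 69.5 = 70.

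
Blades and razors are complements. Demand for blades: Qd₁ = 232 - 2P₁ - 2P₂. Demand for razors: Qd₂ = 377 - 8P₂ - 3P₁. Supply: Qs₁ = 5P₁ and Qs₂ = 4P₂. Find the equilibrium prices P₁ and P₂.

Market 1: 232 - 2P₁ - 2P₂ = 5P₁ → 7P₁ + 2P₂ = 232.
Market 2: 12P₂ + 3P₁ = 377.
Eliminating P₂: 12×(1) − 2×(2) gives 78P₁ = 2030, so P₁ = 1015/39.
Back-substitute into (2): P₂ = (377 − 3×1015/39) / 12 = 1943/78.

P₁ = 1015/39, P₂ = 1943/78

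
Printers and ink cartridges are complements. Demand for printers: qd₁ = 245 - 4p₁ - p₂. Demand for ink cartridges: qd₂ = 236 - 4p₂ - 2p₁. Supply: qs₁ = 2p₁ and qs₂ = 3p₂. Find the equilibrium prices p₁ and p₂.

p₁ = 36.975, p₂ = 23.15

Market 1: 245 - 4p₁ - p₂ = 2p₁ → 6p₁ + p₂ = 245.
Market 2: 7p₂ + 2p₁ = 236.
Eliminating p₂: 7×(1) − 1×(2) gives 40p₁ = 1479, so p₁ = 36.975.
Back-substitute into (2): p₂ = (236 − 2×36.975) / 7 = 23.15.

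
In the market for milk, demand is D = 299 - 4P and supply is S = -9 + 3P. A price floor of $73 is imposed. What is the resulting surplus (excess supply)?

Equilibrium price would be P* = 44, so the floor at 73 binds.
At P = 73: D = 7, S = 210.
Surplus = 210 − 7 = 203.

Surplus = 203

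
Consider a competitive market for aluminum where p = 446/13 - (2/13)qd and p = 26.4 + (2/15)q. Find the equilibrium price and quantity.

p* = 421/14, q* = 771/28

Set the two price expressions equal: 446/13 - (2/13)q = 26.4 + (2/15)q.
514/65 = (56/195)q, so q* = 771/28.
p* = 446/13 − (2/13)(771/28) = 421/14.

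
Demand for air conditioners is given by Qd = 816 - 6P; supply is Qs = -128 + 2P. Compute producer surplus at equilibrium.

Equilibrium: 816 - 6P = -128 + 2P gives P* = 118, Q* = 108.
Supply starts at P = 64 (where Qs = 0).
PS = ½(118 − 64)(108) = 2916.

Producer surplus = 2916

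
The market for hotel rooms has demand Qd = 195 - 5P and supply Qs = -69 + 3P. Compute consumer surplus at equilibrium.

Consumer surplus = 90

Equilibrium: 195 - 5P = -69 + 3P gives P* = 33, Q* = 30.
Demand choke price (Qd = 0): P = 39.
CS = ½(39 − 33)(30) = 90.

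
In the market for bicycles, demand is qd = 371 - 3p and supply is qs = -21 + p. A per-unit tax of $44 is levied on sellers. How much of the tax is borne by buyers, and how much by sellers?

Buyers bear $11, sellers bear $33

Pre-tax equilibrium: p* = 98, q* = 77.
Tax on sellers shifts supply to qs = -21 + 1(p − 44) = -65 + p.
371 - 3p = -65 + p gives buyer price pb = 109; sellers receive ps = 109 − 44 = 65.
New quantity: q = 371 − 3(109) = 44.
Buyer burden = 109 − 98 = 11; seller burden = 98 − 65 = 33.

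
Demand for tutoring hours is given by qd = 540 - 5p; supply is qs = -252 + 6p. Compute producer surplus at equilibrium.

Equilibrium: 540 - 5p = -252 + 6p gives p* = 72, q* = 180.
Supply starts at p = 42 (where qs = 0).
PS = ½(72 − 42)(180) = 2700.

Producer surplus = 2700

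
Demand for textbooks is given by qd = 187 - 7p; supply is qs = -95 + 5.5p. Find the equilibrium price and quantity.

Set qd = qs: 187 - 7p = -95 + 5.5p.
282 = 12.5p, so p* = 22.56.
q* = 187 − 7(22.56) = 29.08.

p* = 22.56, q* = 29.08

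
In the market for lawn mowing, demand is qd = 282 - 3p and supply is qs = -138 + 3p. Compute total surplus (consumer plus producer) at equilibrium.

Total surplus = 1728

Equilibrium: 282 - 3p = -138 + 3p gives p* = 70, q* = 72.
Demand choke price: p = 94; supply starts at p = 46.
CS = ½(94 − 70)(72) = 864; PS = ½(70 − 46)(72) = 864.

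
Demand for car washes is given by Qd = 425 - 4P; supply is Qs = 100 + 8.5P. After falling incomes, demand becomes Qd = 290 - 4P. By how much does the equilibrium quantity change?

Original equilibrium: P* = 26, Q* = 321.
New equilibrium: 290 - 4P = 100 + 8.5P, so 190 = 12.5P and P' = 15.2; Q' = 290 − 4(15.2) = 229.2.
Change in quantity: 229.2 − 321 = -91.8.

ΔQ = -91.8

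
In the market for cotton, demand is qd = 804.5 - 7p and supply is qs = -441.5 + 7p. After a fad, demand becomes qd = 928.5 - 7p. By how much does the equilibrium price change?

Original equilibrium: p* = 89, q* = 181.5.
New equilibrium: 928.5 - 7p = -441.5 + 7p, so 1370 = 14p and p' = 685/7; q' = 928.5 − 7(685/7) = 243.5.
Change in price: 685/7 − 89 = 62/7.

Δp = 62/7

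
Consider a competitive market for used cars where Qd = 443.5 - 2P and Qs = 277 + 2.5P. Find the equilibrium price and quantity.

P* = 37, Q* = 369.5

Set Qd = Qs: 443.5 - 2P = 277 + 2.5P.
166.5 = 4.5P, so P* = 37.
Q* = 443.5 − 2(37) = 369.5.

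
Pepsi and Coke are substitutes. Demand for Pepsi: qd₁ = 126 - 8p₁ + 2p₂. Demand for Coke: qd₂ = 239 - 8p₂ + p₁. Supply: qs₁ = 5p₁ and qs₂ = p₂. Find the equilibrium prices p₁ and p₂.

p₁ = 1612/115, p₂ = 3233/115

Market 1: 126 - 8p₁ + 2p₂ = 5p₁ → 13p₁ - 2p₂ = 126.
Market 2: 9p₂ - p₁ = 239.
Eliminating p₂: 9×(1) + 2×(2) gives 115p₁ = 1612, so p₁ = 1612/115.
Back-substitute into (2): p₂ = (239 + 1×1612/115) / 9 = 3233/115.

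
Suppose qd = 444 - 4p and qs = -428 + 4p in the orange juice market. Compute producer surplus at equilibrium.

Equilibrium: 444 - 4p = -428 + 4p gives p* = 109, q* = 8.
Supply starts at p = 107 (where qs = 0).
PS = ½(109 − 107)(8) = 8.

Producer surplus = 8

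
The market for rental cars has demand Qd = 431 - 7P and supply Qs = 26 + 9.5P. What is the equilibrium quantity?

Set Qd = Qs: 431 - 7P = 26 + 9.5P.
405 = 16.5P, so P* = 270/11.
Q* = 431 − 7(270/11) = 2851/11.

Q* = 2851/11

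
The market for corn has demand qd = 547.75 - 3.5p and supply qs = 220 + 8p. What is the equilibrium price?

Set qd = qs: 547.75 - 3.5p = 220 + 8p.
327.75 = 11.5p, so p* = 28.5.
q* = 547.75 − 3.5(28.5) = 448.

p* = 28.5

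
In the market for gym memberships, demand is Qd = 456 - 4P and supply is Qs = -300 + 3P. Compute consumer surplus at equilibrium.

Consumer surplus = 72

Equilibrium: 456 - 4P = -300 + 3P gives P* = 108, Q* = 24.
Demand choke price (Qd = 0): P = 114.
CS = ½(114 − 108)(24) = 72.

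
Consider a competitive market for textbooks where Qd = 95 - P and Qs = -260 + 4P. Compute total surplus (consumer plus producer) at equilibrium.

Equilibrium: 95 - P = -260 + 4P gives P* = 71, Q* = 24.
Demand choke price: P = 95; supply starts at P = 65.
CS = ½(95 − 71)(24) = 288; PS = ½(71 − 65)(24) = 72.

Total surplus = 360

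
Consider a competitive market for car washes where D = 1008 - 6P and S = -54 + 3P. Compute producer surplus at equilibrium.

Producer surplus = 15000

Equilibrium: 1008 - 6P = -54 + 3P gives P* = 118, Q* = 300.
Supply starts at P = 18 (where S = 0).
PS = ½(118 − 18)(300) = 15000.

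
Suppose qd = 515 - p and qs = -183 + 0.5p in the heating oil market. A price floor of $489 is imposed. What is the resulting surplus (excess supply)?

Equilibrium price would be p* = 1396/3, so the floor at 489 binds.
At p = 489: qd = 26, qs = 61.5.
Surplus = 61.5 − 26 = 35.5.

Surplus = 35.5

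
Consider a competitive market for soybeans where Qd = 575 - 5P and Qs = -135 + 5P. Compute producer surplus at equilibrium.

Equilibrium: 575 - 5P = -135 + 5P gives P* = 71, Q* = 220.
Supply starts at P = 27 (where Qs = 0).
PS = ½(71 − 27)(220) = 4840.

Producer surplus = 4840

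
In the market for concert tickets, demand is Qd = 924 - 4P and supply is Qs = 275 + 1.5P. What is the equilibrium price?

P* = 118

Set Qd = Qs: 924 - 4P = 275 + 1.5P.
649 = 5.5P, so P* = 118.
Q* = 924 − 4(118) = 452.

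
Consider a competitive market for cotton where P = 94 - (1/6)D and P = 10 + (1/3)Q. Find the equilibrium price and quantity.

Set the two price expressions equal: 94 - (1/6)Q = 10 + (1/3)Q.
84 = 0.5Q, so Q* = 168.
P* = 94 − (1/6)(168) = 66.

P* = 66, Q* = 168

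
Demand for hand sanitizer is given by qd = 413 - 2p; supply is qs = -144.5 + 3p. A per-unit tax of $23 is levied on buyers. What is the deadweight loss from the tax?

Deadweight loss = 317.4

Pre-tax equilibrium: p* = 111.5, q* = 190.
Tax on buyers shifts demand to qd = 413 − 2(p + 23) = 367 - 2p.
367 - 2p = -144.5 + 3p gives seller price ps = 102.3; buyers pay pb = 102.3 + 23 = 125.3.
New quantity: q = 413 − 2(125.3) = 162.4.
DWL = ½ × 23 × (190 − 162.4) = 317.4.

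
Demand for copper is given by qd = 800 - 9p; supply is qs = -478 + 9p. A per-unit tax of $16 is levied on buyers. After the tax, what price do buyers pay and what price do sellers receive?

Pre-tax equilibrium: p* = 71, q* = 161.
Tax on buyers shifts demand to qd = 800 − 9(p + 16) = 656 - 9p.
656 - 9p = -478 + 9p gives seller price ps = 63; buyers pay pb = 63 + 16 = 79.
New quantity: q = 800 − 9(79) = 89.

Buyers pay $79, sellers receive $63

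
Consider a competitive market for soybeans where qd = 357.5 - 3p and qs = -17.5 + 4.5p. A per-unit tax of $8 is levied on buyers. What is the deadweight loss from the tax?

Pre-tax equilibrium: p* = 50, q* = 207.5.
Tax on buyers shifts demand to qd = 357.5 − 3(p + 8) = 333.5 - 3p.
333.5 - 3p = -17.5 + 4.5p gives seller price ps = 46.8; buyers pay pb = 46.8 + 8 = 54.8.
New quantity: q = 357.5 − 3(54.8) = 193.1.
DWL = ½ × 8 × (207.5 − 193.1) = 57.6.

Deadweight loss = 57.6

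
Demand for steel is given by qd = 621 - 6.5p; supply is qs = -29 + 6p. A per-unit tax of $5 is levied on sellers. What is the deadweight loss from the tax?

Deadweight loss = 39

Pre-tax equilibrium: p* = 52, q* = 283.
Tax on sellers shifts supply to qs = -29 + 6(p − 5) = -59 + 6p.
621 - 6.5p = -59 + 6p gives buyer price pb = 54.4; sellers receive ps = 54.4 − 5 = 49.4.
New quantity: q = 621 − 6.5(54.4) = 267.4.
DWL = ½ × 5 × (283 − 267.4) = 39.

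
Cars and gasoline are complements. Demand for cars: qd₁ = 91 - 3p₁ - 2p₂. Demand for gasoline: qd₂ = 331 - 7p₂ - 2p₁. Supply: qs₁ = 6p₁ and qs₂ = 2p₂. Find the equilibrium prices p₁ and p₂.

Market 1: 91 - 3p₁ - 2p₂ = 6p₁ → 9p₁ + 2p₂ = 91.
Market 2: 9p₂ + 2p₁ = 331.
Eliminating p₂: 9×(1) − 2×(2) gives 77p₁ = 157, so p₁ = 157/77.
Back-substitute into (2): p₂ = (331 − 2×157/77) / 9 = 2797/77.

p₁ = 157/77, p₂ = 2797/77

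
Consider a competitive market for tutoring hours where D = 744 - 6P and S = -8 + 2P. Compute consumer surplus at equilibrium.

Consumer surplus = 2700

Equilibrium: 744 - 6P = -8 + 2P gives P* = 94, Q* = 180.
Demand choke price (D = 0): P = 124.
CS = ½(124 − 94)(180) = 2700.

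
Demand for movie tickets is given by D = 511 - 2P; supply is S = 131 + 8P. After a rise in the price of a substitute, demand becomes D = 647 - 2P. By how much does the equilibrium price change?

ΔP = 13.6

Original equilibrium: P* = 38, Q* = 435.
New equilibrium: 647 - 2P = 131 + 8P, so 516 = 10P and P' = 51.6; Q' = 647 − 2(51.6) = 543.8.
Change in price: 51.6 − 38 = 13.6.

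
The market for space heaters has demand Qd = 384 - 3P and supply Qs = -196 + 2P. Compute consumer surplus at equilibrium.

Consumer surplus = 216

Equilibrium: 384 - 3P = -196 + 2P gives P* = 116, Q* = 36.
Demand choke price (Qd = 0): P = 128.
CS = ½(128 − 116)(36) = 216.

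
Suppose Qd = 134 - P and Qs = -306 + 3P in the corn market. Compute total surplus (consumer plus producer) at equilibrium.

Equilibrium: 134 - P = -306 + 3P gives P* = 110, Q* = 24.
Demand choke price: P = 134; supply starts at P = 102.
CS = ½(134 − 110)(24) = 288; PS = ½(110 − 102)(24) = 96.

Total surplus = 384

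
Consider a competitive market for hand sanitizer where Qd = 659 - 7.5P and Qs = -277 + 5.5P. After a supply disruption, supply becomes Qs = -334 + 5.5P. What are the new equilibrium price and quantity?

P' = 993/13, Q' = 2239/26

Original equilibrium: P* = 72, Q* = 119.
New equilibrium: 659 - 7.5P = -334 + 5.5P, so 993 = 13P and P' = 993/13; Q' = 659 − 7.5(993/13) = 2239/26.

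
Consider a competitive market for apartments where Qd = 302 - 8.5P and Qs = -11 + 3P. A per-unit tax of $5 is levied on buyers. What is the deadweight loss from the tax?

Pre-tax equilibrium: P* = 626/23, Q* = 1625/23.
Tax on buyers shifts demand to Qd = 302 − 8.5(P + 5) = 259.5 - 8.5P.
259.5 - 8.5P = -11 + 3P gives seller price Ps = 541/23; buyers pay Pb = 541/23 + 5 = 656/23.
New quantity: Q = 302 − 8.5(656/23) = 1370/23.
DWL = ½ × 5 × (1625/23 − 1370/23) = 1275/46.

Deadweight loss = 1275/46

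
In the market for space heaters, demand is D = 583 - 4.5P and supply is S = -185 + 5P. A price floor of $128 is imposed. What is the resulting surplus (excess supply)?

Surplus = 448

Equilibrium price would be P* = 1536/19, so the floor at 128 binds.
At P = 128: D = 7, S = 455.
Surplus = 455 − 7 = 448.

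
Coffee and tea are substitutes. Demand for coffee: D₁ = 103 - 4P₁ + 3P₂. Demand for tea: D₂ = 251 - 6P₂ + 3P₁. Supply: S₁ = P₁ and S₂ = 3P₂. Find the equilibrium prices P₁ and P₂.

Market 1: 103 - 4P₁ + 3P₂ = P₁ → 5P₁ - 3P₂ = 103.
Market 2: 9P₂ - 3P₁ = 251.
Eliminating P₂: 9×(1) + 3×(2) gives 36P₁ = 1680, so P₁ = 140/3.
Back-substitute into (2): P₂ = (251 + 3×140/3) / 9 = 391/9.

P₁ = 140/3, P₂ = 391/9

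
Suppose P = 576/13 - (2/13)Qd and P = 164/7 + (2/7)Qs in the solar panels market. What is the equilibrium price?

P* = 37

Set the two price expressions equal: 576/13 - (2/13)Q = 164/7 + (2/7)Q.
1900/91 = (40/91)Q, so Q* = 47.5.
P* = 576/13 − (2/13)(47.5) = 37.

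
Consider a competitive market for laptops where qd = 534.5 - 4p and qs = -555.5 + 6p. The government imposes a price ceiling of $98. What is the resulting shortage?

Equilibrium price would be p* = 109, so the ceiling at 98 binds.
At p = 98: qd = 534.5 − 4(98) = 142.5, qs = -555.5 + 6(98) = 32.5.
Shortage = 142.5 − 32.5 = 110.

Shortage = 110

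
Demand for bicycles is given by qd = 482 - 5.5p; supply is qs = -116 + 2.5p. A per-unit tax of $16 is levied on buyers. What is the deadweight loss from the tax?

Pre-tax equilibrium: p* = 74.75, q* = 70.875.
Tax on buyers shifts demand to qd = 482 − 5.5(p + 16) = 394 - 5.5p.
394 - 5.5p = -116 + 2.5p gives seller price ps = 63.75; buyers pay pb = 63.75 + 16 = 79.75.
New quantity: q = 482 − 5.5(79.75) = 43.375.
DWL = ½ × 16 × (70.875 − 43.375) = 220.

Deadweight loss = 220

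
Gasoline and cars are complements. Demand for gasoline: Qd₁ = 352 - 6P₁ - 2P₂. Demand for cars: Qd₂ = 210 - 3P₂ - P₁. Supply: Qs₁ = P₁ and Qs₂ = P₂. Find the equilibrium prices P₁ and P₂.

P₁ = 38, P₂ = 43

Market 1: 352 - 6P₁ - 2P₂ = P₁ → 7P₁ + 2P₂ = 352.
Market 2: 4P₂ + P₁ = 210.
Eliminating P₂: 4×(1) − 2×(2) gives 26P₁ = 988, so P₁ = 38.
Back-substitute into (2): P₂ = (210 − 1×38) / 4 = 43.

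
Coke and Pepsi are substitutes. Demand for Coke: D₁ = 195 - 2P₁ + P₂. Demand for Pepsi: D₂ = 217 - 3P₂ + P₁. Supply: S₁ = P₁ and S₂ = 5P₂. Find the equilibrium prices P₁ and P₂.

Market 1: 195 - 2P₁ + P₂ = P₁ → 3P₁ - P₂ = 195.
Market 2: 8P₂ - P₁ = 217.
Eliminating P₂: 8×(1) + 1×(2) gives 23P₁ = 1777, so P₁ = 1777/23.
Back-substitute into (2): P₂ = (217 + 1×1777/23) / 8 = 846/23.

P₁ = 1777/23, P₂ = 846/23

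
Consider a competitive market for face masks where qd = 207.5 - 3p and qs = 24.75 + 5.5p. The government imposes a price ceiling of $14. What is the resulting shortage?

Shortage = 63.75

Equilibrium price would be p* = 21.5, so the ceiling at 14 binds.
At p = 14: qd = 207.5 − 3(14) = 165.5, qs = 24.75 + 5.5(14) = 101.75.
Shortage = 165.5 − 101.75 = 63.75.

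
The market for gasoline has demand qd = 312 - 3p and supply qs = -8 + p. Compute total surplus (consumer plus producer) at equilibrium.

Equilibrium: 312 - 3p = -8 + p gives p* = 80, q* = 72.
Demand choke price: p = 104; supply starts at p = 8.
CS = ½(104 − 80)(72) = 864; PS = ½(80 − 8)(72) = 2592.

Total surplus = 3456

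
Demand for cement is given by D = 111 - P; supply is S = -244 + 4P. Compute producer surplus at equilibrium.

Equilibrium: 111 - P = -244 + 4P gives P* = 71, Q* = 40.
Supply starts at P = 61 (where S = 0).
PS = ½(71 − 61)(40) = 200.

Producer surplus = 200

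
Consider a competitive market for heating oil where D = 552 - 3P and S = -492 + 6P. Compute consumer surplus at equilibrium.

Consumer surplus = 6936

Equilibrium: 552 - 3P = -492 + 6P gives P* = 116, Q* = 204.
Demand choke price (D = 0): P = 184.
CS = ½(184 − 116)(204) = 6936.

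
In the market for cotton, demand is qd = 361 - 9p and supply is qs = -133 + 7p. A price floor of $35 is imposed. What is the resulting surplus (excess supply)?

Equilibrium price would be p* = 30.875, so the floor at 35 binds.
At p = 35: qd = 46, qs = 112.
Surplus = 112 − 46 = 66.

Surplus = 66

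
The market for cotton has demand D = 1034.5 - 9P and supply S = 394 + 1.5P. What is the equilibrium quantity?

Q* = 485.5

Set D = S: 1034.5 - 9P = 394 + 1.5P.
640.5 = 10.5P, so P* = 61.
Q* = 1034.5 − 9(61) = 485.5.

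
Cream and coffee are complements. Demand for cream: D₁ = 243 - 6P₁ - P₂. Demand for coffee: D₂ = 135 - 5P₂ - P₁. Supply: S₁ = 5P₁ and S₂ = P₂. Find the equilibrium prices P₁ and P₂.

Market 1: 243 - 6P₁ - P₂ = 5P₁ → 11P₁ + P₂ = 243.
Market 2: 6P₂ + P₁ = 135.
Eliminating P₂: 6×(1) − 1×(2) gives 65P₁ = 1323, so P₁ = 1323/65.
Back-substitute into (2): P₂ = (135 − 1×1323/65) / 6 = 1242/65.

P₁ = 1323/65, P₂ = 1242/65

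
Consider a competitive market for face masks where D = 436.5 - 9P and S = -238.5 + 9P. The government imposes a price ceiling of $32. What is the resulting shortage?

Equilibrium price would be P* = 37.5, so the ceiling at 32 binds.
At P = 32: D = 436.5 − 9(32) = 148.5, S = -238.5 + 9(32) = 49.5.
Shortage = 148.5 − 49.5 = 99.

Shortage = 99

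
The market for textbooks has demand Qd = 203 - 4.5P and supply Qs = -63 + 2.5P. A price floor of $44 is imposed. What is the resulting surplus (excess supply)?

Equilibrium price would be P* = 38, so the floor at 44 binds.
At P = 44: Qd = 5, Qs = 47.
Surplus = 47 − 5 = 42.

Surplus = 42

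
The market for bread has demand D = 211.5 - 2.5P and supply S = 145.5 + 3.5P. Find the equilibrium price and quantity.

P* = 11, Q* = 184

Set D = S: 211.5 - 2.5P = 145.5 + 3.5P.
66 = 6P, so P* = 11.
Q* = 211.5 − 2.5(11) = 184.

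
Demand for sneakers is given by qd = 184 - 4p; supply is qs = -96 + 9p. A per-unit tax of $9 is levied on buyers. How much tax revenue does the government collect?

Tax revenue = 8532/13

Pre-tax equilibrium: p* = 280/13, q* = 1272/13.
Tax on buyers shifts demand to qd = 184 − 4(p + 9) = 148 - 4p.
148 - 4p = -96 + 9p gives seller price ps = 244/13; buyers pay pb = 244/13 + 9 = 361/13.
New quantity: q = 184 − 4(361/13) = 948/13.
Revenue = 9 × 948/13 = 8532/13.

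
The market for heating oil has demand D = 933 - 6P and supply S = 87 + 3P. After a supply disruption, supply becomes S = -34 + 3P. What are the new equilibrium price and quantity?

P' = 967/9, Q' = 865/3

Original equilibrium: P* = 94, Q* = 369.
New equilibrium: 933 - 6P = -34 + 3P, so 967 = 9P and P' = 967/9; Q' = 933 − 6(967/9) = 865/3.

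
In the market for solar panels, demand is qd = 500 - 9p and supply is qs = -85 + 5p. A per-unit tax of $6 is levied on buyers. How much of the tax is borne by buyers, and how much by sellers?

Buyers bear 15/7, sellers bear 27/7

Pre-tax equilibrium: p* = 585/14, q* = 1735/14.
Tax on buyers shifts demand to qd = 500 − 9(p + 6) = 446 - 9p.
446 - 9p = -85 + 5p gives seller price ps = 531/14; buyers pay pb = 531/14 + 6 = 615/14.
New quantity: q = 500 − 9(615/14) = 1465/14.
Buyer burden = 615/14 − 585/14 = 15/7; seller burden = 585/14 − 531/14 = 27/7.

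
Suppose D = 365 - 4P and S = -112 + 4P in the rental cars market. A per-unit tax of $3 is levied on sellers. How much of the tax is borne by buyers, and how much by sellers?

Buyers bear $1.5, sellers bear $1.5

Pre-tax equilibrium: P* = 59.625, Q* = 126.5.
Tax on sellers shifts supply to S = -112 + 4(P − 3) = -124 + 4P.
365 - 4P = -124 + 4P gives buyer price Pb = 61.125; sellers receive Ps = 61.125 − 3 = 58.125.
New quantity: Q = 365 − 4(61.125) = 120.5.
Buyer burden = 61.125 − 59.625 = 1.5; seller burden = 59.625 − 58.125 = 1.5.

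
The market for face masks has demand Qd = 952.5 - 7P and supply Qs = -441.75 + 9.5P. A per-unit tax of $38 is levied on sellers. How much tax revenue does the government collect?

Pre-tax equilibrium: P* = 84.5, Q* = 361.
Tax on sellers shifts supply to Qs = -441.75 + 9.5(P − 38) = -802.75 + 9.5P.
952.5 - 7P = -802.75 + 9.5P gives buyer price Pb = 7021/66; sellers receive Ps = 7021/66 − 38 = 4513/66.
New quantity: Q = 952.5 − 7(7021/66) = 6859/33.
Revenue = 38 × 6859/33 = 260642/33.

Tax revenue = 260642/33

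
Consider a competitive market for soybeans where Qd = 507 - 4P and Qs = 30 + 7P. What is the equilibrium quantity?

Set Qd = Qs: 507 - 4P = 30 + 7P.
477 = 11P, so P* = 477/11.
Q* = 507 − 4(477/11) = 3669/11.

Q* = 3669/11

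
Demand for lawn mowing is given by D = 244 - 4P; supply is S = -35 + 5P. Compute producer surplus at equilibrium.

Producer surplus = 1440

Equilibrium: 244 - 4P = -35 + 5P gives P* = 31, Q* = 120.
Supply starts at P = 7 (where S = 0).
PS = ½(31 − 7)(120) = 1440.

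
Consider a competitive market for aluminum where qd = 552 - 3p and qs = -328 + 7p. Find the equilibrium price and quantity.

Set qd = qs: 552 - 3p = -328 + 7p.
880 = 10p, so p* = 88.
q* = 552 − 3(88) = 288.

p* = 88, q* = 288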